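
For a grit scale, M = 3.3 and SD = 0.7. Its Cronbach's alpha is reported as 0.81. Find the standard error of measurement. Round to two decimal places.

0.31

SEM = SD · √(1 − ρ) = 0.7 × √0.19 = 0.7 × 0.4359 = 0.305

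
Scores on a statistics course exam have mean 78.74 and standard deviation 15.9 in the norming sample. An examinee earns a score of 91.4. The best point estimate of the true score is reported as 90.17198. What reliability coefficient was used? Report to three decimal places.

T̂ = ρX + (1 − ρ)μ  ⇒  T̂ − μ = ρ(X − μ)
ρ = (T̂ − μ)/(X − μ) = (90.17198 − 78.74) / (91.4 − 78.74) = 11.43198 / 12.66 = 0.90300

0.903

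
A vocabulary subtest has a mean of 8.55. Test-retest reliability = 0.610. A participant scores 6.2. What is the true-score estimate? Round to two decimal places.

T̂ = ρX + (1 − ρ)μ
  = 0.610 × 6.2 + 0.390 × 8.55
  = 3.7820 + 3.33450
  = 7.117
  ≈ 7.12

7.12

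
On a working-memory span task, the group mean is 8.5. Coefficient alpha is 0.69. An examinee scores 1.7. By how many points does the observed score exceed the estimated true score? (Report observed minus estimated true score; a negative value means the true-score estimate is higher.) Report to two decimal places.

-2.11

T̂ = 0.69(1.7) + 0.31(8.5) = 1.173 + 2.635 = 3.8080 → 3.808
X − T̂ = 1.7 − 3.808 = -2.108 → -2.11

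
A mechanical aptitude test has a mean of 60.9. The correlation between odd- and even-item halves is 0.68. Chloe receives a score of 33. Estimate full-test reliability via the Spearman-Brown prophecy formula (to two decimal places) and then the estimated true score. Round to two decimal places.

Spearman-Brown: ρ = 2r/(1 + r) = 2(0.68)/(1 + 0.68) = 1.360/1.68 = 0.8095 → 0.81
Regress the observed score toward the mean by the unreliability: T̂ = 0.81·33 + 0.19·60.9 = 26.73 + 11.571 = 38.301.

38.30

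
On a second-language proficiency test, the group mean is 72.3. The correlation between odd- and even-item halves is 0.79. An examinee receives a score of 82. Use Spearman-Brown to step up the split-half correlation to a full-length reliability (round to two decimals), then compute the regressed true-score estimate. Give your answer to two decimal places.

Spearman-Brown: ρ = 2r/(1 + r) = 2(0.79)/(1 + 0.79) = 1.580/1.79 = 0.8827 → 0.88
T̂ = ρX + (1 − ρ)μ
  = 0.88 × 82 + 0.12 × 72.3
  = 72.16 + 8.676
  = 80.836
  ≈ 80.84

80.84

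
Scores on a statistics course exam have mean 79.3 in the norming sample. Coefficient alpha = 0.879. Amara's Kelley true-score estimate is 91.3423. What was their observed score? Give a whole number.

93

T̂ = ρX + (1 − ρ)μ  ⇒  X = (T̂ − (1 − ρ)μ) / ρ
X = (91.3423 − 0.121 × 79.3) / 0.879 = (91.3423 − 9.5953) / 0.879 = 81.7470 / 0.879 = 93.00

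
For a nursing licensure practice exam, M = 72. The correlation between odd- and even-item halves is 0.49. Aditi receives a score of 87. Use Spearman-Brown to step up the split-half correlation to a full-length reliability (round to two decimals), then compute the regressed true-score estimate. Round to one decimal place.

Spearman-Brown: ρ = 2r/(1 + r) = 2(0.49)/(1 + 0.49) = 0.980/1.49 = 0.6577 → 0.66
T̂ = 0.66(87) + 0.34(72) = 57.42 + 24.48 = 81.90 → 81.9

81.9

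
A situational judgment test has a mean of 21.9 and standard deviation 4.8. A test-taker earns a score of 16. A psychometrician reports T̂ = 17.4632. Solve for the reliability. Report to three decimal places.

0.752

T̂ = ρX + (1 − ρ)μ  ⇒  T̂ − μ = ρ(X − μ)
ρ = (T̂ − μ)/(X − μ) = (17.4632 − 21.9) / (16 − 21.9) = -4.4368 / -5.9 = 0.75200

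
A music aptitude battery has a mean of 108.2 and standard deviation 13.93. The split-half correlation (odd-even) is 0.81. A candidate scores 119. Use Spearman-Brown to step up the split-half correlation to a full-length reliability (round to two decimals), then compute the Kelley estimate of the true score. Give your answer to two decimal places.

Spearman-Brown: ρ = 2r/(1 + r) = 2(0.81)/(1 + 0.81) = 1.620/1.81 = 0.8950 → 0.90
T̂ = ρX + (1 − ρ)μ
  = 0.90 × 119 + 0.10 × 108.2
  = 107.10 + 10.820
  = 117.920
  ≈ 117.92

117.92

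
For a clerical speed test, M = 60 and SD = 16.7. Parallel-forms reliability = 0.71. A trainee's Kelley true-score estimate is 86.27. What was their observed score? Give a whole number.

T̂ = ρX + (1 − ρ)μ  ⇒  X = (T̂ − (1 − ρ)μ) / ρ
X = (86.27 − 0.29 × 60) / 0.71 = (86.27 − 17.40) / 0.71 = 68.87 / 0.71 = 97.00

97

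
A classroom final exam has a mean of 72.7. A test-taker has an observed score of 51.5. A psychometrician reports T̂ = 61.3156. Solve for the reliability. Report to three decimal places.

0.537

T̂ = ρX + (1 − ρ)μ  ⇒  T̂ − μ = ρ(X − μ)
ρ = (T̂ − μ)/(X − μ) = (61.3156 − 72.7) / (51.5 − 72.7) = -11.3844 / -21.2 = 0.53700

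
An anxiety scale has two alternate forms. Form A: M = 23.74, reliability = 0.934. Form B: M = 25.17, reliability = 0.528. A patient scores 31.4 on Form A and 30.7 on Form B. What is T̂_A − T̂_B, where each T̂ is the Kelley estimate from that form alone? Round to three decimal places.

T̂_A = 0.934(31.4) + 0.066(23.74) = 30.89444
T̂_B = 0.528(30.7) + 0.472(25.17) = 28.08984
T̂_A − T̂_B = 2.80460

2.805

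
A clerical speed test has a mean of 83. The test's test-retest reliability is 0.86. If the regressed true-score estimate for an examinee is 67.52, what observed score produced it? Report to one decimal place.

T̂ = ρX + (1 − ρ)μ  ⇒  X = (T̂ − (1 − ρ)μ) / ρ
X = (67.52 − 0.14 × 83) / 0.86 = (67.52 − 11.62) / 0.86 = 55.90 / 0.86 = 65.000

65.0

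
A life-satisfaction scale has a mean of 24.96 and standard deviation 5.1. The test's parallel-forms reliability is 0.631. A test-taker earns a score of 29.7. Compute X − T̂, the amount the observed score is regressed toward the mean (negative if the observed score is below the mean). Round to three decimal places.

Kelley's formula gives T̂ = 0.631·29.7 + 0.369·24.96 = 18.7407 + 9.21024 = 27.95094.
X − T̂ = 29.7 − 27.9509 = 1.7491 → 1.749

1.749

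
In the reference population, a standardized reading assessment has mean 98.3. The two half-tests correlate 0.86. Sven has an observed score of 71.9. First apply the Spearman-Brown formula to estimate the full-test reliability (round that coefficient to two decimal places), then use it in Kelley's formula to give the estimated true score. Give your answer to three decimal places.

74.012

Spearman-Brown: ρ = 2r/(1 + r) = 2(0.86)/(1 + 0.86) = 1.720/1.86 = 0.9247 → 0.92
Kelley's formula gives T̂ = 0.92·71.9 + 0.08·98.3 = 66.148 + 7.864 = 74.0120.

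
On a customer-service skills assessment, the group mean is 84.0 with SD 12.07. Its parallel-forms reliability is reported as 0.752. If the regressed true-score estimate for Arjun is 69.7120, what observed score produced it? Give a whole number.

65

T̂ = ρX + (1 − ρ)μ  ⇒  X = (T̂ − (1 − ρ)μ) / ρ
X = (69.7120 − 0.248 × 84.0) / 0.752 = (69.7120 − 20.8320) / 0.752 = 48.8800 / 0.752 = 65.00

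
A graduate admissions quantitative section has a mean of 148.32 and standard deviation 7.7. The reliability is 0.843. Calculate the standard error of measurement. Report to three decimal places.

SEM = SD · √(1 − ρ) = 7.7 × √0.157 = 7.7 × 0.3962 = 3.0510

3.051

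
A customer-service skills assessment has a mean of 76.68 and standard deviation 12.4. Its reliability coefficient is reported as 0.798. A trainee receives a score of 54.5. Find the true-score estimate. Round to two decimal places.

T̂ = ρX + (1 − ρ)μ
  = 0.798 × 54.5 + 0.202 × 76.68
  = 43.4910 + 15.48936
  = 58.980
  ≈ 58.98

58.98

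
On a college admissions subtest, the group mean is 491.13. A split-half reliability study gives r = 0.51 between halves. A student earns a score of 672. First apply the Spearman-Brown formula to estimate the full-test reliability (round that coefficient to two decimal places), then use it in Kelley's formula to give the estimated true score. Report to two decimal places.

614.12

Spearman-Brown: ρ = 2r/(1 + r) = 2(0.51)/(1 + 0.51) = 1.020/1.51 = 0.6755 → 0.68
T̂ = 0.68(672) + 0.32(491.13) = 456.96 + 157.1616 = 614.122 → 614.12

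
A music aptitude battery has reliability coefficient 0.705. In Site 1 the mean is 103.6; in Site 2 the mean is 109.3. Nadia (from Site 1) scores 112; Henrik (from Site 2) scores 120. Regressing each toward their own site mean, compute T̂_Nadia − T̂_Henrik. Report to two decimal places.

T̂_Nadia = 0.705(112) + 0.295(103.6) = 109.5220
T̂_Henrik = 0.705(120) + 0.295(109.3) = 116.8435
Difference = 109.5220 − 116.8435 = -7.3215

-7.32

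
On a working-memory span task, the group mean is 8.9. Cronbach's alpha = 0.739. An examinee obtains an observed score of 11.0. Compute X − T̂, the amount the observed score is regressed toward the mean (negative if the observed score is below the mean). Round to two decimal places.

T̂ = ρX + (1 − ρ)μ
  = 0.739 × 11.0 + 0.261 × 8.9
  = 8.1290 + 2.3229
  = 10.4519
  ≈ 10.452
X − T̂ = 11.0 − 10.452 = 0.548 → 0.55

0.55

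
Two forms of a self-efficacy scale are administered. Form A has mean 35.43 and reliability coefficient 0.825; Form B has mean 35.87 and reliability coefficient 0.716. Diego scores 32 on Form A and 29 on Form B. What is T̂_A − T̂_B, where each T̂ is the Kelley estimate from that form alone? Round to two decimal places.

1.65

T̂_A = 0.825(32) + 0.175(35.43) = 32.6003
T̂_B = 0.716(29) + 0.284(35.87) = 30.9511
T̂_A − T̂_B = 1.6492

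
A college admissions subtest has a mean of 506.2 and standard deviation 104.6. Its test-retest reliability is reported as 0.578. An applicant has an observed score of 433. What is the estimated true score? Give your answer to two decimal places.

463.89

T̂ = 0.578(433) + 0.422(506.2) = 250.274 + 213.6164 = 463.890 → 463.89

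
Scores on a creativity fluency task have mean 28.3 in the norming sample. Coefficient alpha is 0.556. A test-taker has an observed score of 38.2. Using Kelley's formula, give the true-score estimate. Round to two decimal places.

33.80

Kelley's formula gives T̂ = 0.556·38.2 + 0.444·28.3 = 21.2392 + 12.5652 = 33.804.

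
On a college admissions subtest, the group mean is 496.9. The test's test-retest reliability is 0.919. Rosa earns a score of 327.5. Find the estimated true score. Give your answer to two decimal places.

341.22

T̂ = 0.919(327.5) + 0.081(496.9) = 300.9725 + 40.2489 = 341.221 → 341.22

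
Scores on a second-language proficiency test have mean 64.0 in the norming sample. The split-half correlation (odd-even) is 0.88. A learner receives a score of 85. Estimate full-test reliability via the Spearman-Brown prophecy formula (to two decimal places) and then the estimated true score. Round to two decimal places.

Spearman-Brown: ρ = 2r/(1 + r) = 2(0.88)/(1 + 0.88) = 1.760/1.88 = 0.9362 → 0.94
T̂ = ρX + (1 − ρ)μ
  = 0.94 × 85 + 0.06 × 64.0
  = 79.90 + 3.840
  = 83.740
  ≈ 83.74

83.74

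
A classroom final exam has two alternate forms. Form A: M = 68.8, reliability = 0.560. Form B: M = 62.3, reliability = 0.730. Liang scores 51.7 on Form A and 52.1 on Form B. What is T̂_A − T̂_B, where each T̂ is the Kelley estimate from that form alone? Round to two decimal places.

4.37

T̂_A = 0.560(51.7) + 0.440(68.8) = 59.2240
T̂_B = 0.730(52.1) + 0.270(62.3) = 54.8540
T̂_A − T̂_B = 4.3700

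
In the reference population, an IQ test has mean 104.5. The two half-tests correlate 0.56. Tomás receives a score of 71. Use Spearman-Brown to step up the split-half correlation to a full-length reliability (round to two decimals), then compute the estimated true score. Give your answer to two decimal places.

Spearman-Brown: ρ = 2r/(1 + r) = 2(0.56)/(1 + 0.56) = 1.120/1.56 = 0.7179 → 0.72
T̂ = ρX + (1 − ρ)μ
  = 0.72 × 71 + 0.28 × 104.5
  = 51.12 + 29.260
  = 80.380
  ≈ 80.38

80.38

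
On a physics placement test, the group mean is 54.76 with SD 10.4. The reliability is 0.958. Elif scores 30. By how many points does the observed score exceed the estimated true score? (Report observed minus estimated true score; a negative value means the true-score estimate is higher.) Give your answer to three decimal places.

-1.040

Regress the observed score toward the mean by the unreliability: T̂ = 0.958·30 + 0.042·54.76 = 28.740 + 2.29992 = 31.03992.
X − T̂ = 30 − 31.0399 = -1.0399 → -1.040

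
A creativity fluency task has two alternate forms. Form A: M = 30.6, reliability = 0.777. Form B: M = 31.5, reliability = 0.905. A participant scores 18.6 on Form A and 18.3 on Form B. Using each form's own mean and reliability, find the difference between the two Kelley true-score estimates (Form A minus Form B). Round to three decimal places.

T̂_A = 0.777(18.6) + 0.223(30.6) = 21.27600
T̂_B = 0.905(18.3) + 0.095(31.5) = 19.55400
T̂_A − T̂_B = 1.72200

1.722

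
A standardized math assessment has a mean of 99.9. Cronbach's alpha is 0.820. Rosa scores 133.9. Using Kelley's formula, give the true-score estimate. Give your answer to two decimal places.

127.78

T̂ = ρX + (1 − ρ)μ
  = 0.820 × 133.9 + 0.180 × 99.9
  = 109.7980 + 17.9820
  = 127.780
  ≈ 127.78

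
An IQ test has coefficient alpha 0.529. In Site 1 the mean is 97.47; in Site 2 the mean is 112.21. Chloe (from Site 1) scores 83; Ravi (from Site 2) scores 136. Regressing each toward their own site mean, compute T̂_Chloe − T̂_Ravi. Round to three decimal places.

T̂_Chloe = 0.529(83) + 0.471(97.47) = 89.81537
T̂_Ravi = 0.529(136) + 0.471(112.21) = 124.79491
Difference = 89.81537 − 124.79491 = -34.97954

-34.980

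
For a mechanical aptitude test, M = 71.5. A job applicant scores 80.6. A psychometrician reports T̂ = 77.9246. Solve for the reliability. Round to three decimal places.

T̂ = ρX + (1 − ρ)μ  ⇒  T̂ − μ = ρ(X − μ)
ρ = (T̂ − μ)/(X − μ) = (77.9246 − 71.5) / (80.6 − 71.5) = 6.4246 / 9.1 = 0.70600

0.706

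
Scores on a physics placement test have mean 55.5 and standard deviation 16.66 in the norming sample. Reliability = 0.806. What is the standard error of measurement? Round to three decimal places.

SEM = SD · √(1 − ρ) = 16.66 × √0.194 = 16.66 × 0.4405 = 7.3380

7.338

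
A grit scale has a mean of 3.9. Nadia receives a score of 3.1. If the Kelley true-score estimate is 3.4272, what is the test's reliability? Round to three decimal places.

T̂ = ρX + (1 − ρ)μ  ⇒  T̂ − μ = ρ(X − μ)
ρ = (T̂ − μ)/(X − μ) = (3.4272 − 3.9) / (3.1 − 3.9) = -0.4728 / -0.8 = 0.59100

0.591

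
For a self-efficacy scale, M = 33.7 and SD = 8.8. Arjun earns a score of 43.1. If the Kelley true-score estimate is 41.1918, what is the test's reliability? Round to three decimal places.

0.797

T̂ = ρX + (1 − ρ)μ  ⇒  T̂ − μ = ρ(X − μ)
ρ = (T̂ − μ)/(X − μ) = (41.1918 − 33.7) / (43.1 − 33.7) = 7.4918 / 9.4 = 0.79700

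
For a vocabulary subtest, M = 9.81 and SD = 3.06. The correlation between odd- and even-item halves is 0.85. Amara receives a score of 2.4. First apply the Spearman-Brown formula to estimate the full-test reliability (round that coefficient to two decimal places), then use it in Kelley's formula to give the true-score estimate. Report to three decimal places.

Spearman-Brown: ρ = 2r/(1 + r) = 2(0.85)/(1 + 0.85) = 1.700/1.85 = 0.9189 → 0.92
T̂ = ρX + (1 − ρ)μ
  = 0.92 × 2.4 + 0.08 × 9.81
  = 2.208 + 0.7848
  = 2.9928
  ≈ 2.993

2.993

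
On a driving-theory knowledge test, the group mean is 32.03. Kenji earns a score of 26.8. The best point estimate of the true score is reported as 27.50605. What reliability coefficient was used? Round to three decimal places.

0.865

T̂ = ρX + (1 − ρ)μ  ⇒  T̂ − μ = ρ(X − μ)
ρ = (T̂ − μ)/(X − μ) = (27.50605 − 32.03) / (26.8 − 32.03) = -4.52395 / -5.23 = 0.86500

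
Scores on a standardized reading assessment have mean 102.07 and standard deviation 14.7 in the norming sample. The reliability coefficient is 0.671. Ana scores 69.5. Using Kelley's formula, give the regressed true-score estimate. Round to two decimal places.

Kelley's formula gives T̂ = 0.671·69.5 + 0.329·102.07 = 46.6345 + 33.58103 = 80.216.

80.22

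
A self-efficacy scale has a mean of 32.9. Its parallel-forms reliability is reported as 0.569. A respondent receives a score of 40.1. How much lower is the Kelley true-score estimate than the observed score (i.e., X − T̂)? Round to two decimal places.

3.10

T̂ = ρX + (1 − ρ)μ
  = 0.569 × 40.1 + 0.431 × 32.9
  = 22.8169 + 14.1799
  = 36.9968
  ≈ 36.997
X − T̂ = 40.1 − 36.997 = 3.103 → 3.10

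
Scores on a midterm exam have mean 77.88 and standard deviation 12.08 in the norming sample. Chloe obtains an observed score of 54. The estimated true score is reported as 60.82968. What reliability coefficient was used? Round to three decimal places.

0.714

T̂ = ρX + (1 − ρ)μ  ⇒  T̂ − μ = ρ(X − μ)
ρ = (T̂ − μ)/(X − μ) = (60.82968 − 77.88) / (54 − 77.88) = -17.05032 / -23.88 = 0.71400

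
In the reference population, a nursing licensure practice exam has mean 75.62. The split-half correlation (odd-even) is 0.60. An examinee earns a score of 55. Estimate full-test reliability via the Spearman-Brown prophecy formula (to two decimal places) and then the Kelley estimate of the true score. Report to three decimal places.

Spearman-Brown: ρ = 2r/(1 + r) = 2(0.60)/(1 + 0.60) = 1.200/1.60 = 0.7500 → 0.75
Regress the observed score toward the mean by the unreliability: T̂ = 0.75·55 + 0.25·75.62 = 41.25 + 18.9050 = 60.1550.

60.155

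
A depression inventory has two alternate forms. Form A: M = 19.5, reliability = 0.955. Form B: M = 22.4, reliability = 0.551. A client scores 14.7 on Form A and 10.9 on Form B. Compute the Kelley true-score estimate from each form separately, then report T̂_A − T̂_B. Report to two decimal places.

T̂_A = 0.955(14.7) + 0.045(19.5) = 14.9160
T̂_B = 0.551(10.9) + 0.449(22.4) = 16.0635
T̂_A − T̂_B = -1.1475

-1.15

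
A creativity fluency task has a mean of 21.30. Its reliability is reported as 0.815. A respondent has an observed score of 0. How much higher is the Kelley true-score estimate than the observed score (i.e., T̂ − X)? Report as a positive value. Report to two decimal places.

3.94

T̂ = 0.815(0) + 0.185(21.30) = 0.000 + 3.94050 = 3.9405 → 3.941
T̂ − X = 3.941 − 0 = 3.941 → 3.94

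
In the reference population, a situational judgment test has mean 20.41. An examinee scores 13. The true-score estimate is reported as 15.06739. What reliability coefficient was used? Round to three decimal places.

0.721

T̂ = ρX + (1 − ρ)μ  ⇒  T̂ − μ = ρ(X − μ)
ρ = (T̂ − μ)/(X − μ) = (15.06739 − 20.41) / (13 − 20.41) = -5.34261 / -7.41 = 0.72100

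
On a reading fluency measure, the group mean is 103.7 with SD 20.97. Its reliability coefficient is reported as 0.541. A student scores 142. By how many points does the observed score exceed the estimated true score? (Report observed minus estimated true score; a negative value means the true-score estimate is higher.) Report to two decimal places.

T̂ = ρX + (1 − ρ)μ
  = 0.541 × 142 + 0.459 × 103.7
  = 76.822 + 47.5983
  = 124.4203
  ≈ 124.420
X − T̂ = 142 − 124.420 = 17.580 → 17.58

17.58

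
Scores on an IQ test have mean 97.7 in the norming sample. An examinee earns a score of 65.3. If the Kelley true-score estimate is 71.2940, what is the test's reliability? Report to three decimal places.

T̂ = ρX + (1 − ρ)μ  ⇒  T̂ − μ = ρ(X − μ)
ρ = (T̂ − μ)/(X − μ) = (71.2940 − 97.7) / (65.3 − 97.7) = -26.4060 / -32.4 = 0.81500

0.815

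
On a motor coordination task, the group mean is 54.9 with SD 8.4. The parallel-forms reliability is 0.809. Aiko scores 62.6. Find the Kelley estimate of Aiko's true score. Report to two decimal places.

61.13

Regress the observed score toward the mean by the unreliability: T̂ = 0.809·62.6 + 0.191·54.9 = 50.6434 + 10.4859 = 61.129.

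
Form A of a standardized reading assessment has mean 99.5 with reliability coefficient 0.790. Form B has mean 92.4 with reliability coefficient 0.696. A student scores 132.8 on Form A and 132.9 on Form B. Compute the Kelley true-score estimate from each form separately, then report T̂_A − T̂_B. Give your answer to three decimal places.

T̂_A = 0.790(132.8) + 0.210(99.5) = 125.80700
T̂_B = 0.696(132.9) + 0.304(92.4) = 120.58800
T̂_A − T̂_B = 5.21900

5.219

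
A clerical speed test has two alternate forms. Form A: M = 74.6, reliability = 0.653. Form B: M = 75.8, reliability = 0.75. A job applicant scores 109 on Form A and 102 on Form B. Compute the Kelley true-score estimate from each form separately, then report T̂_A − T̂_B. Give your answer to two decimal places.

T̂_A = 0.653(109) + 0.347(74.6) = 97.0632
T̂_B = 0.75(102) + 0.25(75.8) = 95.4500
T̂_A − T̂_B = 1.6132

1.61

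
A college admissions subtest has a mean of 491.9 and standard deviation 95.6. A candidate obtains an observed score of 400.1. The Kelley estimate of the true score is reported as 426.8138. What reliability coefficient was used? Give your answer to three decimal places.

T̂ = ρX + (1 − ρ)μ  ⇒  T̂ − μ = ρ(X − μ)
ρ = (T̂ − μ)/(X − μ) = (426.8138 − 491.9) / (400.1 − 491.9) = -65.0862 / -91.8 = 0.70900

0.709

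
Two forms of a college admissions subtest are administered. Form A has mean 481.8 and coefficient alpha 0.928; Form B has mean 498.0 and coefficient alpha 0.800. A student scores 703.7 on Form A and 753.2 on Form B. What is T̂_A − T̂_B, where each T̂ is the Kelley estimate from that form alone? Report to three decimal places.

T̂_A = 0.928(703.7) + 0.072(481.8) = 687.72320
T̂_B = 0.800(753.2) + 0.200(498.0) = 702.16000
T̂_A − T̂_B = -14.43680

-14.437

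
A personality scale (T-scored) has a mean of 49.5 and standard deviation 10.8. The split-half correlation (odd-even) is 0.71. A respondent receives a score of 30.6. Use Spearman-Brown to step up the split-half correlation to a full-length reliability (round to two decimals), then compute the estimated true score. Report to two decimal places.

33.81

Spearman-Brown: ρ = 2r/(1 + r) = 2(0.71)/(1 + 0.71) = 1.420/1.71 = 0.8304 → 0.83
T̂ = 0.83(30.6) + 0.17(49.5) = 25.398 + 8.415 = 33.813 → 33.81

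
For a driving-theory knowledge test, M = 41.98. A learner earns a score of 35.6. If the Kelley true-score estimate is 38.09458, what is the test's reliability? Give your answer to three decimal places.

0.609

T̂ = ρX + (1 − ρ)μ  ⇒  T̂ − μ = ρ(X − μ)
ρ = (T̂ − μ)/(X − μ) = (38.09458 − 41.98) / (35.6 − 41.98) = -3.88542 / -6.38 = 0.60900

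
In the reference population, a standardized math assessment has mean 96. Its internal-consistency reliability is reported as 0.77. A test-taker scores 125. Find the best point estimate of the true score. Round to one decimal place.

T̂ = ρX + (1 − ρ)μ
  = 0.77 × 125 + 0.23 × 96
  = 96.25 + 22.08
  = 118.33
  ≈ 118.3

118.3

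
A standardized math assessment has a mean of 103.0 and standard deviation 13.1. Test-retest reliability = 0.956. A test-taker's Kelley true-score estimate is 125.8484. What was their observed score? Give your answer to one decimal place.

126.9

T̂ = ρX + (1 − ρ)μ  ⇒  X = (T̂ − (1 − ρ)μ) / ρ
X = (125.8484 − 0.044 × 103.0) / 0.956 = (125.8484 − 4.5320) / 0.956 = 121.3164 / 0.956 = 126.900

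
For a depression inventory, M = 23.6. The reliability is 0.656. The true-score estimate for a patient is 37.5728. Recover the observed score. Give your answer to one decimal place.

44.9

T̂ = ρX + (1 − ρ)μ  ⇒  X = (T̂ − (1 − ρ)μ) / ρ
X = (37.5728 − 0.344 × 23.6) / 0.656 = (37.5728 − 8.1184) / 0.656 = 29.4544 / 0.656 = 44.900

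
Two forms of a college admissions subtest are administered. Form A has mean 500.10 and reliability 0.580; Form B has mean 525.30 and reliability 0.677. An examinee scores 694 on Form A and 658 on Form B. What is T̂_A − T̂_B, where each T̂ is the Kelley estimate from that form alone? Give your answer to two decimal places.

T̂_A = 0.580(694) + 0.420(500.10) = 612.5620
T̂_B = 0.677(658) + 0.323(525.30) = 615.1379
T̂_A − T̂_B = -2.5759

-2.58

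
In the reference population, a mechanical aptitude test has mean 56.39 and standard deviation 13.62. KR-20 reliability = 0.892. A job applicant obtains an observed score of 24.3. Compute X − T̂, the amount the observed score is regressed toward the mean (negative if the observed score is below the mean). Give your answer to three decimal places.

-3.466

Regress the observed score toward the mean by the unreliability: T̂ = 0.892·24.3 + 0.108·56.39 = 21.6756 + 6.09012 = 27.76572.
X − T̂ = 24.3 − 27.7657 = -3.4657 → -3.466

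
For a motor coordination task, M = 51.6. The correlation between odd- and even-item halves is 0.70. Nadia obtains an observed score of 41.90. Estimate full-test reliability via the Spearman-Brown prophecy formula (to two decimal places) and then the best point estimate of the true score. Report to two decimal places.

43.65

Spearman-Brown: ρ = 2r/(1 + r) = 2(0.70)/(1 + 0.70) = 1.400/1.70 = 0.8235 → 0.82
T̂ = ρX + (1 − ρ)μ
  = 0.82 × 41.90 + 0.18 × 51.6
  = 34.3580 + 9.288
  = 43.646
  ≈ 43.65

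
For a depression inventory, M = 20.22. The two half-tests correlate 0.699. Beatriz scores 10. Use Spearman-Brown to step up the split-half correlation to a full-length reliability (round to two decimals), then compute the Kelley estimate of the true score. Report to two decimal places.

11.84

Spearman-Brown: ρ = 2r/(1 + r) = 2(0.699)/(1 + 0.699) = 1.3980/1.699 = 0.8228 → 0.82
Weight the observed score by reliability and the mean by (1 − reliability): T̂ = 0.82·10 + 0.18·20.22 = 8.20 + 3.6396 = 11.840.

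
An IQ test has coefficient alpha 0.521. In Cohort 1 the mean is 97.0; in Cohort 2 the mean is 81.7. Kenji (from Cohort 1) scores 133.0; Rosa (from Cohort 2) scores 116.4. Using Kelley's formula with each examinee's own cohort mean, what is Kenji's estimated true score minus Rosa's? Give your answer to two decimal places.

T̂_Kenji = 0.521(133.0) + 0.479(97.0) = 115.7560
T̂_Rosa = 0.521(116.4) + 0.479(81.7) = 99.7787
Difference = 115.7560 − 99.7787 = 15.9773

15.98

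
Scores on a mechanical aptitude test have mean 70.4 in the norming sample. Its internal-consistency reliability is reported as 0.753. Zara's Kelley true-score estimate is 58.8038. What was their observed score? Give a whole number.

55

T̂ = ρX + (1 − ρ)μ  ⇒  X = (T̂ − (1 − ρ)μ) / ρ
X = (58.8038 − 0.247 × 70.4) / 0.753 = (58.8038 − 17.3888) / 0.753 = 41.4150 / 0.753 = 55.00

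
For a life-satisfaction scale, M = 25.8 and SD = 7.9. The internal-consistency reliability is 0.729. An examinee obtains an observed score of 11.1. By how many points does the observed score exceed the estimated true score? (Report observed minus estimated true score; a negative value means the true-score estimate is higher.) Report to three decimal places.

T̂ = 0.729(11.1) + 0.271(25.8) = 8.0919 + 6.9918 = 15.08370 → 15.0837
X − T̂ = 11.1 − 15.0837 = -3.9837 → -3.984

-3.984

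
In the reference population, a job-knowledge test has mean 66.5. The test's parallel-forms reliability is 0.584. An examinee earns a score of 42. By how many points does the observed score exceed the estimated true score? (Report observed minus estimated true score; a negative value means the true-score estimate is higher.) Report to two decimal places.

-10.19

Kelley's formula gives T̂ = 0.584·42 + 0.416·66.5 = 24.528 + 27.6640 = 52.1920.
X − T̂ = 42 − 52.192 = -10.192 → -10.19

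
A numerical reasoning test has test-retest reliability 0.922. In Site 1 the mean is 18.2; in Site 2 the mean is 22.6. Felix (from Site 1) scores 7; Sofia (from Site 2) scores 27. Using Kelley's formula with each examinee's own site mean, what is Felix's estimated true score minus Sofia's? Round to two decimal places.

T̂_Felix = 0.922(7) + 0.078(18.2) = 7.8736
T̂_Sofia = 0.922(27) + 0.078(22.6) = 26.6568
Difference = 7.8736 − 26.6568 = -18.7832

-18.78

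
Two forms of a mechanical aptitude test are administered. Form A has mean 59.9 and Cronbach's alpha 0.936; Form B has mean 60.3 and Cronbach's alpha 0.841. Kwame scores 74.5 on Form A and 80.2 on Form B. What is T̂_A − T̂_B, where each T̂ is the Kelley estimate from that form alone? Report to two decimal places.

-3.47

T̂_A = 0.936(74.5) + 0.064(59.9) = 73.5656
T̂_B = 0.841(80.2) + 0.159(60.3) = 77.0359
T̂_A − T̂_B = -3.4703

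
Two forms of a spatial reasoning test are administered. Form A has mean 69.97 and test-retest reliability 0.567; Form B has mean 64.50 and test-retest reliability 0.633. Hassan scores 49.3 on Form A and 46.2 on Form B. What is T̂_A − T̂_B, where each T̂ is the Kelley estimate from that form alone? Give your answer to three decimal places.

5.334

T̂_A = 0.567(49.3) + 0.433(69.97) = 58.25011
T̂_B = 0.633(46.2) + 0.367(64.50) = 52.91610
T̂_A − T̂_B = 5.33401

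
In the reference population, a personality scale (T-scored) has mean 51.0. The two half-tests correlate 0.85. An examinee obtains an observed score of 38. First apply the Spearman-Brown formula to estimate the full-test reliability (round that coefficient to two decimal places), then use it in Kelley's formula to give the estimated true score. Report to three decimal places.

39.040

Spearman-Brown: ρ = 2r/(1 + r) = 2(0.85)/(1 + 0.85) = 1.700/1.85 = 0.9189 → 0.92
T̂ = 0.92(38) + 0.08(51.0) = 34.96 + 4.080 = 39.0400 → 39.040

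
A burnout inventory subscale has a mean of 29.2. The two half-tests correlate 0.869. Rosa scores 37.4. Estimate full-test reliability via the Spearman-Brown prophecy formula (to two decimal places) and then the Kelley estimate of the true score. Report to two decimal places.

36.83

Spearman-Brown: ρ = 2r/(1 + r) = 2(0.869)/(1 + 0.869) = 1.7380/1.869 = 0.9299 → 0.93
T̂ = ρX + (1 − ρ)μ
  = 0.93 × 37.4 + 0.07 × 29.2
  = 34.782 + 2.044
  = 36.826
  ≈ 36.83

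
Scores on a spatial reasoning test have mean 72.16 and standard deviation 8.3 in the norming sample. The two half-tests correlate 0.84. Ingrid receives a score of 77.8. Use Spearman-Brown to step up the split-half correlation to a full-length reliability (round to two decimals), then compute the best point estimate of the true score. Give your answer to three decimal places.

77.292

Spearman-Brown: ρ = 2r/(1 + r) = 2(0.84)/(1 + 0.84) = 1.680/1.84 = 0.9130 → 0.91
Regress the observed score toward the mean by the unreliability: T̂ = 0.91·77.8 + 0.09·72.16 = 70.798 + 6.4944 = 77.2924.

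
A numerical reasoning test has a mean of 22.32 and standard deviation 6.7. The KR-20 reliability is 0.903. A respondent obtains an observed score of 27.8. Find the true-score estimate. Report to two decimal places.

T̂ = ρX + (1 − ρ)μ
  = 0.903 × 27.8 + 0.097 × 22.32
  = 25.1034 + 2.16504
  = 27.268
  ≈ 27.27

27.27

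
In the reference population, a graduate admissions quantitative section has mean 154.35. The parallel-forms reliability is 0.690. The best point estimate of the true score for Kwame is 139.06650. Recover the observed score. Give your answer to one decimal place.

132.2

T̂ = ρX + (1 − ρ)μ  ⇒  X = (T̂ − (1 − ρ)μ) / ρ
X = (139.06650 − 0.310 × 154.35) / 0.690 = (139.06650 − 47.84850) / 0.690 = 91.21800 / 0.690 = 132.200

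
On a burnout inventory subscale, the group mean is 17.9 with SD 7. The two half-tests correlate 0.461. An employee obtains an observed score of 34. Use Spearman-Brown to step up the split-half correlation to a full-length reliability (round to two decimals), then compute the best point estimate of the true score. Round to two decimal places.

Spearman-Brown: ρ = 2r/(1 + r) = 2(0.461)/(1 + 0.461) = 0.9220/1.461 = 0.6311 → 0.63
T̂ = ρX + (1 − ρ)μ
  = 0.63 × 34 + 0.37 × 17.9
  = 21.42 + 6.623
  = 28.043
  ≈ 28.04

28.04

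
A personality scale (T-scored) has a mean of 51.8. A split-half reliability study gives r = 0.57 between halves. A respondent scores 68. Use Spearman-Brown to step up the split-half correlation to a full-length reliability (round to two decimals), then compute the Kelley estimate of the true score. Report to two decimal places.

63.63

Spearman-Brown: ρ = 2r/(1 + r) = 2(0.57)/(1 + 0.57) = 1.140/1.57 = 0.7261 → 0.73
T̂ = ρX + (1 − ρ)μ
  = 0.73 × 68 + 0.27 × 51.8
  = 49.64 + 13.986
  = 63.626
  ≈ 63.63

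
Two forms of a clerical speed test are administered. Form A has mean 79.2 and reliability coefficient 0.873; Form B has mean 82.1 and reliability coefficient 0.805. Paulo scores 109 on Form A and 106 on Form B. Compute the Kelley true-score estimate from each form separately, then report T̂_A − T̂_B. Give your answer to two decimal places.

T̂_A = 0.873(109) + 0.127(79.2) = 105.2154
T̂_B = 0.805(106) + 0.195(82.1) = 101.3395
T̂_A − T̂_B = 3.8759

3.88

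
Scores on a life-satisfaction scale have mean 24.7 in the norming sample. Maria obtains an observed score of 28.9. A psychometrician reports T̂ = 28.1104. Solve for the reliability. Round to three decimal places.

0.812

T̂ = ρX + (1 − ρ)μ  ⇒  T̂ − μ = ρ(X − μ)
ρ = (T̂ − μ)/(X − μ) = (28.1104 − 24.7) / (28.9 − 24.7) = 3.4104 / 4.2 = 0.81200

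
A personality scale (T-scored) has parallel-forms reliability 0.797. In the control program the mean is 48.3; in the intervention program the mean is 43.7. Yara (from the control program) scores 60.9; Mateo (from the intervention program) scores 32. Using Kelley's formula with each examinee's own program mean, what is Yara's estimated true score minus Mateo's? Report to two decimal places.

T̂_Yara = 0.797(60.9) + 0.203(48.3) = 58.3422
T̂_Mateo = 0.797(32) + 0.203(43.7) = 34.3751
Difference = 58.3422 − 34.3751 = 23.9671

23.97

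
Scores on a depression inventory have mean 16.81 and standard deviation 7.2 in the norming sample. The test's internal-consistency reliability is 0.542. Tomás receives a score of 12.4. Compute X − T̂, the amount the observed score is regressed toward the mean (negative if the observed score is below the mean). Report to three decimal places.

T̂ = 0.542(12.4) + 0.458(16.81) = 6.7208 + 7.69898 = 14.41978 → 14.4198
X − T̂ = 12.4 − 14.4198 = -2.0198 → -2.020

-2.020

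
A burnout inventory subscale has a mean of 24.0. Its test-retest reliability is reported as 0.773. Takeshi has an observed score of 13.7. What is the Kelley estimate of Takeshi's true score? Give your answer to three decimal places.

16.038

T̂ = ρX + (1 − ρ)μ
  = 0.773 × 13.7 + 0.227 × 24.0
  = 10.5901 + 5.4480
  = 16.0381
  ≈ 16.038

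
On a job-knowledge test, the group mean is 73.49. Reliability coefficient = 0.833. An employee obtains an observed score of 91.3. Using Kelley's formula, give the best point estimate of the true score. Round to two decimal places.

T̂ = ρX + (1 − ρ)μ
  = 0.833 × 91.3 + 0.167 × 73.49
  = 76.0529 + 12.27283
  = 88.326
  ≈ 88.33

88.33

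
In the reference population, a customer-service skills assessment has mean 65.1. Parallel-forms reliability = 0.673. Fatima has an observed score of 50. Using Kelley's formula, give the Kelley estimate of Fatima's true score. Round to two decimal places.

Weight the observed score by reliability and the mean by (1 − reliability): T̂ = 0.673·50 + 0.327·65.1 = 33.650 + 21.2877 = 54.938.

54.94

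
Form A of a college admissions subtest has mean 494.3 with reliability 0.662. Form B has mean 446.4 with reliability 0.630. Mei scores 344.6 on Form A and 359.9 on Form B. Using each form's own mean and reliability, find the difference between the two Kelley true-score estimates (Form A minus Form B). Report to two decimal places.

T̂_A = 0.662(344.6) + 0.338(494.3) = 395.1986
T̂_B = 0.630(359.9) + 0.370(446.4) = 391.9050
T̂_A − T̂_B = 3.2936

3.29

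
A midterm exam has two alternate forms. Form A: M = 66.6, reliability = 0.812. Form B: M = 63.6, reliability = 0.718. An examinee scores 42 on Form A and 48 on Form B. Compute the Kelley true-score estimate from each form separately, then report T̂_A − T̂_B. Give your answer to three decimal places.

-5.774

T̂_A = 0.812(42) + 0.188(66.6) = 46.62480
T̂_B = 0.718(48) + 0.282(63.6) = 52.39920
T̂_A − T̂_B = -5.77440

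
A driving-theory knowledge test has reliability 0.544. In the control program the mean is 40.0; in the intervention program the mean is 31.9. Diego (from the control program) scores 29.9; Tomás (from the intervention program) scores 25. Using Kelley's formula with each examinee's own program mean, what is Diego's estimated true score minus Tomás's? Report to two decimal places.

T̂_Diego = 0.544(29.9) + 0.456(40.0) = 34.5056
T̂_Tomás = 0.544(25) + 0.456(31.9) = 28.1464
Difference = 34.5056 − 28.1464 = 6.3592

6.36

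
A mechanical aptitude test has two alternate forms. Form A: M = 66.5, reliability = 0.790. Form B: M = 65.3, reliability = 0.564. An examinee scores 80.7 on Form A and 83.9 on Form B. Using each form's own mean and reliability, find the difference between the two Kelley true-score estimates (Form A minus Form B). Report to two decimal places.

1.93

T̂_A = 0.790(80.7) + 0.210(66.5) = 77.7180
T̂_B = 0.564(83.9) + 0.436(65.3) = 75.7904
T̂_A − T̂_B = 1.9276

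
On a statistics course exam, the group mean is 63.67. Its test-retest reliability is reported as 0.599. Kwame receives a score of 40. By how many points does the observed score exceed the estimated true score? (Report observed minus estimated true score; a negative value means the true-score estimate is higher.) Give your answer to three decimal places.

-9.492

Kelley's formula gives T̂ = 0.599·40 + 0.401·63.67 = 23.960 + 25.53167 = 49.49167.
X − T̂ = 40 − 49.4917 = -9.4917 → -9.492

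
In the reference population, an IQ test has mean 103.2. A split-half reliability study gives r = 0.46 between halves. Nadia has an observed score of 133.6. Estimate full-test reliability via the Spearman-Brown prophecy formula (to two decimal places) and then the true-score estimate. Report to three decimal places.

Spearman-Brown: ρ = 2r/(1 + r) = 2(0.46)/(1 + 0.46) = 0.920/1.46 = 0.6301 → 0.63
T̂ = 0.63(133.6) + 0.37(103.2) = 84.168 + 38.184 = 122.3520 → 122.352

122.352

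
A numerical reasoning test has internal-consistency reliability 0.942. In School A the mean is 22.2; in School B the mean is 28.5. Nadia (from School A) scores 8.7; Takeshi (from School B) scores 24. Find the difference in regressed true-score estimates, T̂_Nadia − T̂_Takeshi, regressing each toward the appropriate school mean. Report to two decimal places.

-14.78

T̂_Nadia = 0.942(8.7) + 0.058(22.2) = 9.4830
T̂_Takeshi = 0.942(24) + 0.058(28.5) = 24.2610
Difference = 9.4830 − 24.2610 = -14.7780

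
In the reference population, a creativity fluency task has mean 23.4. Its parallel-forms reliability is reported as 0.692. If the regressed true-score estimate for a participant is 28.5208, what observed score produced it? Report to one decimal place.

30.8

T̂ = ρX + (1 − ρ)μ  ⇒  X = (T̂ − (1 − ρ)μ) / ρ
X = (28.5208 − 0.308 × 23.4) / 0.692 = (28.5208 − 7.2072) / 0.692 = 21.3136 / 0.692 = 30.800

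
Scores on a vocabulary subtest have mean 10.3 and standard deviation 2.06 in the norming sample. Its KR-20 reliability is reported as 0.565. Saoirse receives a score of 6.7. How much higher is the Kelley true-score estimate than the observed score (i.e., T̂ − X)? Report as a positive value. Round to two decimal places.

1.57

Weight the observed score by reliability and the mean by (1 − reliability): T̂ = 0.565·6.7 + 0.435·10.3 = 3.7855 + 4.4805 = 8.2660.
T̂ − X = 8.266 − 6.7 = 1.566 → 1.57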